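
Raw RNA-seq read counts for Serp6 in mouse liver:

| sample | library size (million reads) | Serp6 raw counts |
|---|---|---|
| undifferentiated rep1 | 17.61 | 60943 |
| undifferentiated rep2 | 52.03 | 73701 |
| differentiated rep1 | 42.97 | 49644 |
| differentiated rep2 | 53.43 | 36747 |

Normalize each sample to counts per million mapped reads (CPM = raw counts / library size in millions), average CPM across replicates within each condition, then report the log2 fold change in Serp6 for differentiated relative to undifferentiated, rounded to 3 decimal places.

-1.404

CPM(undifferentiated rep1) = 60943 / 17.61 = 3460.7041
CPM(undifferentiated rep2) = 73701 / 52.03 = 1416.5097
CPM(differentiated rep1) = 49644 / 42.97 = 1155.3177
CPM(differentiated rep2) = 36747 / 53.43 = 687.7597
mean CPM(undifferentiated) = 2438.6069; mean CPM(differentiated) = 921.5387
Fold change = 921.5387 / 2438.6069 = 0.37790
log2(0.37790) = -1.4039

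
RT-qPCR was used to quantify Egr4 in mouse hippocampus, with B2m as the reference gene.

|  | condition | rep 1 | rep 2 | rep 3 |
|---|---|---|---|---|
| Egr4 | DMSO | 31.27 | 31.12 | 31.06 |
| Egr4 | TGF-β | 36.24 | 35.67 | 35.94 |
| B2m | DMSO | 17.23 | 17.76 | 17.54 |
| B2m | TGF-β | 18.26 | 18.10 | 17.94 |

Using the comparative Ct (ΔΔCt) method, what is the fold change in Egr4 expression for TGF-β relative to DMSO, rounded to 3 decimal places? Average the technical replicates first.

Mean Ct: Egr4 DMSO 31.150; Egr4 TGF-β 35.950; B2m DMSO 17.510; B2m TGF-β 18.100
ΔCt(DMSO) = 31.150 − 17.510 = 13.640
ΔCt(TGF-β) = 35.950 − 18.100 = 17.850
ΔΔCt = 17.850 − 13.640 = 4.210
Fold change = 2^(−4.210) = 0.0540

0.054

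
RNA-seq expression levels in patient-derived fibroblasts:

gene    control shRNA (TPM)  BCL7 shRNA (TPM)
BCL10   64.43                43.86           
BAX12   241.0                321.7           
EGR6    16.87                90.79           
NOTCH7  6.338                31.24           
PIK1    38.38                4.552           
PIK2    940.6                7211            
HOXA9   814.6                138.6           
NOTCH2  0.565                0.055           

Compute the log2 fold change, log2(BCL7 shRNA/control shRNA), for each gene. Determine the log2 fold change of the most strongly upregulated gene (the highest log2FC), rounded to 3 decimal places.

log2(43.86/64.43) = -0.555  (BCL10)
log2(321.7/241.0) = 0.417  (BAX12)
log2(90.79/16.87) = 2.428  (EGR6)
log2(31.24/6.338) = 2.301  (NOTCH7)
log2(4.552/38.38) = -3.076  (PIK1)
log2(7211/940.6) = 2.939  (PIK2)
log2(138.6/814.6) = -2.555  (HOXA9)
log2(0.055/0.565) = -3.361  (NOTCH2)
PIK2 is most strongly upregulated.

2.939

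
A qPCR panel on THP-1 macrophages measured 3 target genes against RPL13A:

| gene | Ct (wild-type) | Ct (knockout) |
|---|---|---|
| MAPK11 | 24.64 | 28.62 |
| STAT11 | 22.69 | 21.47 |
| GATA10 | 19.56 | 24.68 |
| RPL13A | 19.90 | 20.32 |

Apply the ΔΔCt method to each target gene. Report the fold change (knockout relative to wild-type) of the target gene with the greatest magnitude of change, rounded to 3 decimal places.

0.038

MAPK11: ΔΔCt = (28.62−20.32) − (24.64−19.90) = 8.30 − 4.74 = 3.56; fold change = 2^-3.56 = 0.085
STAT11: ΔΔCt = (21.47−20.32) − (22.69−19.90) = 1.15 − 2.79 = -1.64; fold change = 2^1.64 = 3.117
GATA10: ΔΔCt = (24.68−20.32) − (19.56−19.90) = 4.36 − (-0.34) = 4.70; fold change = 2^-4.70 = 0.038
GATA10 has the largest |ΔΔCt| = 4.70.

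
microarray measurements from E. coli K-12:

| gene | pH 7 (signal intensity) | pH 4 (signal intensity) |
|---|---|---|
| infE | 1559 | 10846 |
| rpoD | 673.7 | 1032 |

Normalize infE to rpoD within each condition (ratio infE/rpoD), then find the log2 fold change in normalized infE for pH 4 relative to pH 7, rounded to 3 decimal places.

infE/rpoD (pH 7) = 1559 / 673.7 = 2.3141
infE/rpoD (pH 4) = 10846 / 1032 = 10.51
Fold change = 10.51 / 2.3141 = 4.5416
log2(4.5416) = 2.1832

2.183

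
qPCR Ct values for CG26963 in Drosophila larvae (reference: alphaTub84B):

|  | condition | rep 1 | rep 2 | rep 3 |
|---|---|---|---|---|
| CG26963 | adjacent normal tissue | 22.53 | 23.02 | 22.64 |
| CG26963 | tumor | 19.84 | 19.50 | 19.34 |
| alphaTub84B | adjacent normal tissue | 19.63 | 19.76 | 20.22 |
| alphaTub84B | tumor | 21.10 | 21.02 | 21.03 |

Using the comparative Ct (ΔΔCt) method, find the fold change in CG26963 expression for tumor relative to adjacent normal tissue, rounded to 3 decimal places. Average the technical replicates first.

Mean Ct: CG26963 adjacent normal tissue 22.730; CG26963 tumor 19.560; alphaTub84B adjacent normal tissue 19.870; alphaTub84B tumor 21.050
ΔCt(adjacent normal tissue) = 22.730 − 19.870 = 2.860
ΔCt(tumor) = 19.560 − 21.050 = -1.490
ΔΔCt = -1.490 − 2.860 = -4.350
Fold change = 2^(−(-4.350)) = 2^4.350 = 20.3930

20.393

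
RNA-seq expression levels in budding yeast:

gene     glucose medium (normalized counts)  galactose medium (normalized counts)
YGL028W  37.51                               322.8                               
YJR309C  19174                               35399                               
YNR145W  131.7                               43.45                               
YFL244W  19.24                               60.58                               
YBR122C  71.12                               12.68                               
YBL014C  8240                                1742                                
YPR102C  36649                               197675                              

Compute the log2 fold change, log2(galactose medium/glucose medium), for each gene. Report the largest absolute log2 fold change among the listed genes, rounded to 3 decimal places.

log2(322.8/37.51) = 3.105  (YGL028W)
log2(35399/19174) = 0.885  (YJR309C)
log2(43.45/131.7) = -1.600  (YNR145W)
log2(60.58/19.24) = 1.655  (YFL244W)
log2(12.68/71.12) = -2.488  (YBR122C)
log2(1742/8240) = -2.242  (YBL014C)
log2(197675/36649) = 2.431  (YPR102C)
The largest magnitude belongs to YGL028W.

3.105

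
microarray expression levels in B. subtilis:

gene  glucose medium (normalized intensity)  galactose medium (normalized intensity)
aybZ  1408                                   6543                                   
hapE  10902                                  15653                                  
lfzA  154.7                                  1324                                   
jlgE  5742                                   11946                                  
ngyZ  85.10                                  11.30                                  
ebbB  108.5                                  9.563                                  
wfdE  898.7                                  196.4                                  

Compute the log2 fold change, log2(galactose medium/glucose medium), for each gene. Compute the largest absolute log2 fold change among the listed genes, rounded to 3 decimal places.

3.504

log2(6543/1408) = 2.216  (aybZ)
log2(15653/10902) = 0.522  (hapE)
log2(1324/154.7) = 3.097  (lfzA)
log2(11946/5742) = 1.057  (jlgE)
log2(11.30/85.10) = -2.913  (ngyZ)
log2(9.563/108.5) = -3.504  (ebbB)
log2(196.4/898.7) = -2.194  (wfdE)
The largest magnitude belongs to ebbB.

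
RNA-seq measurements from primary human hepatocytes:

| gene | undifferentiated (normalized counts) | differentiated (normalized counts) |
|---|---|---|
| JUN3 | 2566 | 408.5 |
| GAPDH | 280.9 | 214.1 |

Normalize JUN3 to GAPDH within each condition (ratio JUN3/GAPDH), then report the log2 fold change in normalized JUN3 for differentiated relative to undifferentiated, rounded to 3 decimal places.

-2.259

JUN3/GAPDH (undifferentiated) = 2566 / 280.9 = 9.1349
JUN3/GAPDH (differentiated) = 408.5 / 214.1 = 1.908
Fold change = 1.908 / 9.1349 = 0.2089
log2(0.2089) = -2.2593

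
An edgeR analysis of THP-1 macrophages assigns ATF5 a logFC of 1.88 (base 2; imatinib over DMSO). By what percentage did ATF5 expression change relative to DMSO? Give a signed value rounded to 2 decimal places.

268.08%

Fold change = 2^(1.88) = 3.6808
Percent change = (FC − 1) × 100% = (3.6808 − 1) × 100 = 268.08%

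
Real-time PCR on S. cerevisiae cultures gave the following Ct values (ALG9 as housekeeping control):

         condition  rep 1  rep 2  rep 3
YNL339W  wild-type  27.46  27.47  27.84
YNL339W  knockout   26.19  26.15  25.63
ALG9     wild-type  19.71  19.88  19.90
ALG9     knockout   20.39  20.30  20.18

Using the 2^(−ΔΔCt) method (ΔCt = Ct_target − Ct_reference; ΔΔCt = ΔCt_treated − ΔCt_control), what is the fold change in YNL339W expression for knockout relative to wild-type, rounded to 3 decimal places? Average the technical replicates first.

4.170

Mean Ct: YNL339W wild-type 27.590; YNL339W knockout 25.990; ALG9 wild-type 19.830; ALG9 knockout 20.290
ΔCt(wild-type) = 27.590 − 19.830 = 7.760
ΔCt(knockout) = 25.990 − 20.290 = 5.700
ΔΔCt = 5.700 − 7.760 = -2.060
Fold change = 2^(−(-2.060)) = 2^2.060 = 4.1699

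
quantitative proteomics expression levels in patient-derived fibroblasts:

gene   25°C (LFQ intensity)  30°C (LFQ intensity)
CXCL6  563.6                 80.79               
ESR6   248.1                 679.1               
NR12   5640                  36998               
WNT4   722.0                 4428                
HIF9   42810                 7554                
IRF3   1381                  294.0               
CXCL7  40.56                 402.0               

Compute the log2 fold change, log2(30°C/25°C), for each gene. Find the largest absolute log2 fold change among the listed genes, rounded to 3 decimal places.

3.309

log2(80.79/563.6) = -2.802  (CXCL6)
log2(679.1/248.1) = 1.453  (ESR6)
log2(36998/5640) = 2.714  (NR12)
log2(4428/722.0) = 2.617  (WNT4)
log2(7554/42810) = -2.503  (HIF9)
log2(294.0/1381) = -2.232  (IRF3)
log2(402.0/40.56) = 3.309  (CXCL7)
The largest magnitude belongs to CXCL7.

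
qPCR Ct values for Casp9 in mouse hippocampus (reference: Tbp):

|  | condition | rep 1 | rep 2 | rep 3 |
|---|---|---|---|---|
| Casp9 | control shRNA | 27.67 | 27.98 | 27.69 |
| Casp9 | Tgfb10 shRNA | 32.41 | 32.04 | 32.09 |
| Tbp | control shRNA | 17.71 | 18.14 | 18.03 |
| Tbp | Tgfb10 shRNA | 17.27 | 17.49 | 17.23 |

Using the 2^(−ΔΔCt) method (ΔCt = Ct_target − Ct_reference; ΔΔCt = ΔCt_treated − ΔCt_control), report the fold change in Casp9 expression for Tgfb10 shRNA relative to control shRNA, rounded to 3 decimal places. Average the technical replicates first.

Mean Ct: Casp9 control shRNA 27.780; Casp9 Tgfb10 shRNA 32.180; Tbp control shRNA 17.960; Tbp Tgfb10 shRNA 17.330
ΔCt(control shRNA) = 27.780 − 17.960 = 9.820
ΔCt(Tgfb10 shRNA) = 32.180 − 17.330 = 14.850
ΔΔCt = 14.850 − 9.820 = 5.030
Fold change = 2^(−5.030) = 0.0306

0.031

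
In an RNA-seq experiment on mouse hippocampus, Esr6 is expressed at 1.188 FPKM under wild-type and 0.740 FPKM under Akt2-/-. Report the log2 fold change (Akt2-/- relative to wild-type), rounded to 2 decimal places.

Fold change = 0.740 / 1.188 = 0.6229
log2(0.6229) = -0.683

-0.68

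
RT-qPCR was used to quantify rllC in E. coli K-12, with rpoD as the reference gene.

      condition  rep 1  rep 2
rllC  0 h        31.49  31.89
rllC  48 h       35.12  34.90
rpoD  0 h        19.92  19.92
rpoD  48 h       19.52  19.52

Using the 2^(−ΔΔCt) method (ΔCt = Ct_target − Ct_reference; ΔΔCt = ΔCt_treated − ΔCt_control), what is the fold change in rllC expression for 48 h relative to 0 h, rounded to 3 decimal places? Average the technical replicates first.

0.076

Mean Ct: rllC 0 h 31.690; rllC 48 h 35.010; rpoD 0 h 19.920; rpoD 48 h 19.520
ΔCt(0 h) = 31.690 − 19.920 = 11.770
ΔCt(48 h) = 35.010 − 19.520 = 15.490
ΔΔCt = 15.490 − 11.770 = 3.720
Fold change = 2^(−3.720) = 0.0759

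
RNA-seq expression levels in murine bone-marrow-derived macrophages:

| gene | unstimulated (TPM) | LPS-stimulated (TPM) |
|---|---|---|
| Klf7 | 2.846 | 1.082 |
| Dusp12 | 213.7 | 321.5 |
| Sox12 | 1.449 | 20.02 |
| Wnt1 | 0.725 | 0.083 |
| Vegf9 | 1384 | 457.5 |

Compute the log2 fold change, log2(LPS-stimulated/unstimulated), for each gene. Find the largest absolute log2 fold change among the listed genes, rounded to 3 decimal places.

3.788

log2(1.082/2.846) = -1.395  (Klf7)
log2(321.5/213.7) = 0.589  (Dusp12)
log2(20.02/1.449) = 3.788  (Sox12)
log2(0.083/0.725) = -3.127  (Wnt1)
log2(457.5/1384) = -1.597  (Vegf9)
The largest magnitude belongs to Sox12.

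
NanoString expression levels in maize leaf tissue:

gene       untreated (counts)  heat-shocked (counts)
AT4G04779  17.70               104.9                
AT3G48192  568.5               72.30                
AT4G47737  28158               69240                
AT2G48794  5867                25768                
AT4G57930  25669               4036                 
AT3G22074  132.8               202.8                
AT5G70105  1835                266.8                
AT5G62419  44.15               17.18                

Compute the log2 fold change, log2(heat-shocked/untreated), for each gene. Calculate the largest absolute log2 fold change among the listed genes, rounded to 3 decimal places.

2.975

log2(104.9/17.70) = 2.567  (AT4G04779)
log2(72.30/568.5) = -2.975  (AT3G48192)
log2(69240/28158) = 1.298  (AT4G47737)
log2(25768/5867) = 2.135  (AT2G48794)
log2(4036/25669) = -2.669  (AT4G57930)
log2(202.8/132.8) = 0.611  (AT3G22074)
log2(266.8/1835) = -2.782  (AT5G70105)
log2(17.18/44.15) = -1.362  (AT5G62419)
The largest magnitude belongs to AT3G48192.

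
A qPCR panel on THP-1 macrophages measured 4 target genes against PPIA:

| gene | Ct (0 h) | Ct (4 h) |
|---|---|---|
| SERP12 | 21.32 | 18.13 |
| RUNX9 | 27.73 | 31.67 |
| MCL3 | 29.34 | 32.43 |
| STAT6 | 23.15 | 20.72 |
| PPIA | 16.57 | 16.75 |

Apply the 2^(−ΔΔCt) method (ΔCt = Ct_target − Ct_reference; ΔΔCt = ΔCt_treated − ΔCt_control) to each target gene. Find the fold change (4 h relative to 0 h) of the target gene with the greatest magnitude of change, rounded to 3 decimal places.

SERP12: ΔΔCt = (18.13−16.75) − (21.32−16.57) = 1.38 − 4.75 = -3.37; fold change = 2^3.37 = 10.339
RUNX9: ΔΔCt = (31.67−16.75) − (27.73−16.57) = 14.92 − 11.16 = 3.76; fold change = 2^-3.76 = 0.074
MCL3: ΔΔCt = (32.43−16.75) − (29.34−16.57) = 15.68 − 12.77 = 2.91; fold change = 2^-2.91 = 0.133
STAT6: ΔΔCt = (20.72−16.75) − (23.15−16.57) = 3.97 − 6.58 = -2.61; fold change = 2^2.61 = 6.105
RUNX9 has the largest |ΔΔCt| = 3.76.

0.074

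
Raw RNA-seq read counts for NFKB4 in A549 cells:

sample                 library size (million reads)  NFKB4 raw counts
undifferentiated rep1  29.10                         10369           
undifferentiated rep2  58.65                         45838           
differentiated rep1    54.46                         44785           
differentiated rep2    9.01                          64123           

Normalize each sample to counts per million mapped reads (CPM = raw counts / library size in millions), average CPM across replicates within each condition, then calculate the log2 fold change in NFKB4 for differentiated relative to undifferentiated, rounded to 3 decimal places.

CPM(undifferentiated rep1) = 10369 / 29.10 = 356.3230
CPM(undifferentiated rep2) = 45838 / 58.65 = 781.5516
CPM(differentiated rep1) = 44785 / 54.46 = 822.3467
CPM(differentiated rep2) = 64123 / 9.01 = 7116.8701
mean CPM(undifferentiated) = 568.9373; mean CPM(differentiated) = 3969.6084
Fold change = 3969.6084 / 568.9373 = 6.97723
log2(6.97723) = 2.8027

2.803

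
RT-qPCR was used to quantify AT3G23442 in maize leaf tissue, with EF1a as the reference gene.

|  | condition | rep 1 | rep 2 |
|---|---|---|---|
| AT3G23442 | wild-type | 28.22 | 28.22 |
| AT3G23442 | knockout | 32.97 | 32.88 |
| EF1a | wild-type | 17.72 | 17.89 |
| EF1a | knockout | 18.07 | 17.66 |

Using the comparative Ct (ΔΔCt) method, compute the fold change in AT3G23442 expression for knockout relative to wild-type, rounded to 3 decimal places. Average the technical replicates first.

0.040

Mean Ct: AT3G23442 wild-type 28.220; AT3G23442 knockout 32.925; EF1a wild-type 17.805; EF1a knockout 17.865
ΔCt(wild-type) = 28.220 − 17.805 = 10.415
ΔCt(knockout) = 32.925 − 17.865 = 15.060
ΔΔCt = 15.060 − 10.415 = 4.645
Fold change = 2^(−4.645) = 0.0400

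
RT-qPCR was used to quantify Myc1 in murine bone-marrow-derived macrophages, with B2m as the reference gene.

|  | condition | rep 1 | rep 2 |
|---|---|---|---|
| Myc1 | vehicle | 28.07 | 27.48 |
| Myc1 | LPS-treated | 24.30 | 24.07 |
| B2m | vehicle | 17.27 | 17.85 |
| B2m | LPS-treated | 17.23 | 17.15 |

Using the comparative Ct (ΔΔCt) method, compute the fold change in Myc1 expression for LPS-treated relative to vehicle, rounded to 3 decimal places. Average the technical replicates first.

Mean Ct: Myc1 vehicle 27.775; Myc1 LPS-treated 24.185; B2m vehicle 17.560; B2m LPS-treated 17.190
ΔCt(vehicle) = 27.775 − 17.560 = 10.215
ΔCt(LPS-treated) = 24.185 − 17.190 = 6.995
ΔΔCt = 6.995 − 10.215 = -3.220
Fold change = 2^(−(-3.220)) = 2^3.220 = 9.3179

9.318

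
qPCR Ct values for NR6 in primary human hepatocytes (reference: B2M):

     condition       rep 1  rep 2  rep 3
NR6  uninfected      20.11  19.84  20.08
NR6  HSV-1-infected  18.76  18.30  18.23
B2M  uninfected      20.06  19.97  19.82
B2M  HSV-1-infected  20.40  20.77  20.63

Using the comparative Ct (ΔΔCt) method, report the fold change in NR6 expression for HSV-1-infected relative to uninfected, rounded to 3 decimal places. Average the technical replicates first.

4.691

Mean Ct: NR6 uninfected 20.010; NR6 HSV-1-infected 18.430; B2M uninfected 19.950; B2M HSV-1-infected 20.600
ΔCt(uninfected) = 20.010 − 19.950 = 0.060
ΔCt(HSV-1-infected) = 18.430 − 20.600 = -2.170
ΔΔCt = -2.170 − 0.060 = -2.230
Fold change = 2^(−(-2.230)) = 2^2.230 = 4.6913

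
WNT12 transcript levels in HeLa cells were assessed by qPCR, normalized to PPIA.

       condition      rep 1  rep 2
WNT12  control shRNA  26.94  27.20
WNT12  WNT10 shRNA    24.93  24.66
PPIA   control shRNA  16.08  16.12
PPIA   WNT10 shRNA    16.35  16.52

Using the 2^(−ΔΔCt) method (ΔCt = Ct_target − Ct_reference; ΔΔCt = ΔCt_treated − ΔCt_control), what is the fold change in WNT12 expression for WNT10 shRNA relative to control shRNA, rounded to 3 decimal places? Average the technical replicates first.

Mean Ct: WNT12 control shRNA 27.070; WNT12 WNT10 shRNA 24.795; PPIA control shRNA 16.100; PPIA WNT10 shRNA 16.435
ΔCt(control shRNA) = 27.070 − 16.100 = 10.970
ΔCt(WNT10 shRNA) = 24.795 − 16.435 = 8.360
ΔΔCt = 8.360 − 10.970 = -2.610
Fold change = 2^(−(-2.610)) = 2^2.610 = 6.1050

6.105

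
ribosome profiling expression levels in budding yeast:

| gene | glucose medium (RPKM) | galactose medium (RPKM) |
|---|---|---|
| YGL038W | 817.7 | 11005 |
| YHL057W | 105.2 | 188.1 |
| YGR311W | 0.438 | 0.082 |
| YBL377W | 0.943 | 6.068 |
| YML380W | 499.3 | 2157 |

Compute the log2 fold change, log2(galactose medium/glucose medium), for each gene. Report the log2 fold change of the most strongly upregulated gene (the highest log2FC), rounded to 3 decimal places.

log2(11005/817.7) = 3.750  (YGL038W)
log2(188.1/105.2) = 0.838  (YHL057W)
log2(0.082/0.438) = -2.417  (YGR311W)
log2(6.068/0.943) = 2.686  (YBL377W)
log2(2157/499.3) = 2.111  (YML380W)
YGL038W is most strongly upregulated.

3.750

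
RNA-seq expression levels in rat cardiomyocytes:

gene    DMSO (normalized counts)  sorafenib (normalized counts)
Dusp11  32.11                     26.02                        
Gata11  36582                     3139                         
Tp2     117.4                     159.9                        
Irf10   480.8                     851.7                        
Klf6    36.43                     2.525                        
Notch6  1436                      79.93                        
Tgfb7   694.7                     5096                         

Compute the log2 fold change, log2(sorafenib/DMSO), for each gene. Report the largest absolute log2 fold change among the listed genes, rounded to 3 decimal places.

log2(26.02/32.11) = -0.303  (Dusp11)
log2(3139/36582) = -3.543  (Gata11)
log2(159.9/117.4) = 0.446  (Tp2)
log2(851.7/480.8) = 0.825  (Irf10)
log2(2.525/36.43) = -3.851  (Klf6)
log2(79.93/1436) = -4.167  (Notch6)
log2(5096/694.7) = 2.875  (Tgfb7)
The largest magnitude belongs to Notch6.

4.167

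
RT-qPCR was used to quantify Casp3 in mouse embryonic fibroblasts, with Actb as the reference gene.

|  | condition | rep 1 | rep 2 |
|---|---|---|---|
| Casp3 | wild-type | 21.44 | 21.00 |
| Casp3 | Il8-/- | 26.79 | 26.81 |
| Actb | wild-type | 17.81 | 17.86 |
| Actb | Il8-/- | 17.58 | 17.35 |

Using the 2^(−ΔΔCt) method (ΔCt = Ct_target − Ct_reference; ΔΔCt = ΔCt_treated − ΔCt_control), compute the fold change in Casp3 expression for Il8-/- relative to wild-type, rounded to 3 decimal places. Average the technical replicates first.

0.016

Mean Ct: Casp3 wild-type 21.220; Casp3 Il8-/- 26.800; Actb wild-type 17.835; Actb Il8-/- 17.465
ΔCt(wild-type) = 21.220 − 17.835 = 3.385
ΔCt(Il8-/-) = 26.800 − 17.465 = 9.335
ΔΔCt = 9.335 − 3.385 = 5.950
Fold change = 2^(−5.950) = 0.0162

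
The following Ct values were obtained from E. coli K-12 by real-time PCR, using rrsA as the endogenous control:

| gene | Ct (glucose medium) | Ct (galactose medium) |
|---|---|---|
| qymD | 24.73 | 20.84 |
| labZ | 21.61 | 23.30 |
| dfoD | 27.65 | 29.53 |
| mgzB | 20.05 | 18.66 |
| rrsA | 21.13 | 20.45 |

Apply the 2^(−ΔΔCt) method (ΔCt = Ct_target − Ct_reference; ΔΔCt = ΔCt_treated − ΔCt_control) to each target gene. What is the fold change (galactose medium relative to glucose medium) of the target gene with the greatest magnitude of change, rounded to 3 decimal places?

qymD: ΔΔCt = (20.84−20.45) − (24.73−21.13) = 0.39 − 3.60 = -3.21; fold change = 2^3.21 = 9.254
labZ: ΔΔCt = (23.30−20.45) − (21.61−21.13) = 2.85 − 0.48 = 2.37; fold change = 2^-2.37 = 0.193
dfoD: ΔΔCt = (29.53−20.45) − (27.65−21.13) = 9.08 − 6.52 = 2.56; fold change = 2^-2.56 = 0.170
mgzB: ΔΔCt = (18.66−20.45) − (20.05−21.13) = -1.79 − (-1.08) = -0.71; fold change = 2^0.71 = 1.636
qymD has the largest |ΔΔCt| = 3.21.

9.254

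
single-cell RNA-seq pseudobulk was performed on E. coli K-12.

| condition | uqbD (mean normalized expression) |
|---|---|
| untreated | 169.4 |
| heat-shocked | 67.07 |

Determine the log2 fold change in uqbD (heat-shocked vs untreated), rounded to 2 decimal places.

Fold change = 67.07 / 169.4 = 0.3959
log2(0.3959) = -1.337

-1.34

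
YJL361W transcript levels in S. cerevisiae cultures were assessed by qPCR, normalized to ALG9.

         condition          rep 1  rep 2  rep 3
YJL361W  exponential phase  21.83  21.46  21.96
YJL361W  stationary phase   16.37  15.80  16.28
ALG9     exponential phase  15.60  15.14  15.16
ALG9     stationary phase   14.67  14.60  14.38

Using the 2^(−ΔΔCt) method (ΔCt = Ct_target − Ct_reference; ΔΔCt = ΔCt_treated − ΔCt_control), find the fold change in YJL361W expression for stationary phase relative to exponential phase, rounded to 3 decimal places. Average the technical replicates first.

28.840

Mean Ct: YJL361W exponential phase 21.750; YJL361W stationary phase 16.150; ALG9 exponential phase 15.300; ALG9 stationary phase 14.550
ΔCt(exponential phase) = 21.750 − 15.300 = 6.450
ΔCt(stationary phase) = 16.150 − 14.550 = 1.600
ΔΔCt = 1.600 − 6.450 = -4.850
Fold change = 2^(−(-4.850)) = 2^4.850 = 28.8400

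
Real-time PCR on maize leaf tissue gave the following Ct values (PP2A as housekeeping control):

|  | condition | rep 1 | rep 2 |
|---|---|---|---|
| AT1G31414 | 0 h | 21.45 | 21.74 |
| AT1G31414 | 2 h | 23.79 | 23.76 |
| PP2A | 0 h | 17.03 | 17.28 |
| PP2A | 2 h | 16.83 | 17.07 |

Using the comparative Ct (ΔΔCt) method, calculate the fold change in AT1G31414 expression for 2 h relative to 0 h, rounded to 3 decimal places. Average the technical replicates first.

0.191

Mean Ct: AT1G31414 0 h 21.595; AT1G31414 2 h 23.775; PP2A 0 h 17.155; PP2A 2 h 16.950
ΔCt(0 h) = 21.595 − 17.155 = 4.440
ΔCt(2 h) = 23.775 − 16.950 = 6.825
ΔΔCt = 6.825 − 4.440 = 2.385
Fold change = 2^(−2.385) = 0.1914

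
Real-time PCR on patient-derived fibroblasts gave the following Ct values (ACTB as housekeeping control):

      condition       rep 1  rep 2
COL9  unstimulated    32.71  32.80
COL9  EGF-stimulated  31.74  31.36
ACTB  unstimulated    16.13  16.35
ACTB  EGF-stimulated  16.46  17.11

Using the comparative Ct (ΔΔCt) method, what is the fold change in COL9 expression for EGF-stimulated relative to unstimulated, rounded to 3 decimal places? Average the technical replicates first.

Mean Ct: COL9 unstimulated 32.755; COL9 EGF-stimulated 31.550; ACTB unstimulated 16.240; ACTB EGF-stimulated 16.785
ΔCt(unstimulated) = 32.755 − 16.240 = 16.515
ΔCt(EGF-stimulated) = 31.550 − 16.785 = 14.765
ΔΔCt = 14.765 − 16.515 = -1.750
Fold change = 2^(−(-1.750)) = 2^1.750 = 3.3636

3.364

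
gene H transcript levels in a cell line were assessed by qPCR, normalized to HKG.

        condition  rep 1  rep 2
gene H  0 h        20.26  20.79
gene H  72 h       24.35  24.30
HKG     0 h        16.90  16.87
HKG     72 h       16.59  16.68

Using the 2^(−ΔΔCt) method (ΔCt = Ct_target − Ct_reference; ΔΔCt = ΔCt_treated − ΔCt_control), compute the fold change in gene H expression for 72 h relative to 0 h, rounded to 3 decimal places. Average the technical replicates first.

0.060

Mean Ct: gene H 0 h 20.525; gene H 72 h 24.325; HKG 0 h 16.885; HKG 72 h 16.635
ΔCt(0 h) = 20.525 − 16.885 = 3.640
ΔCt(72 h) = 24.325 − 16.635 = 7.690
ΔΔCt = 7.690 − 3.640 = 4.050
Fold change = 2^(−4.050) = 0.0604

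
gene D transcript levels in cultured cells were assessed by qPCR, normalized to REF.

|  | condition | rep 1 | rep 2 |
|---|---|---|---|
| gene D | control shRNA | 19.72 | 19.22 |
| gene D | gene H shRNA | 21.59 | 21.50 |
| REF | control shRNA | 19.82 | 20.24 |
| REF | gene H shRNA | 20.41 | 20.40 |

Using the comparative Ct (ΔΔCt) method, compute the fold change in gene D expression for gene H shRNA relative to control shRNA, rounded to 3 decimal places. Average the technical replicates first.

Mean Ct: gene D control shRNA 19.470; gene D gene H shRNA 21.545; REF control shRNA 20.030; REF gene H shRNA 20.405
ΔCt(control shRNA) = 19.470 − 20.030 = -0.560
ΔCt(gene H shRNA) = 21.545 − 20.405 = 1.140
ΔΔCt = 1.140 − (-0.560) = 1.700
Fold change = 2^(−1.700) = 0.3078

0.308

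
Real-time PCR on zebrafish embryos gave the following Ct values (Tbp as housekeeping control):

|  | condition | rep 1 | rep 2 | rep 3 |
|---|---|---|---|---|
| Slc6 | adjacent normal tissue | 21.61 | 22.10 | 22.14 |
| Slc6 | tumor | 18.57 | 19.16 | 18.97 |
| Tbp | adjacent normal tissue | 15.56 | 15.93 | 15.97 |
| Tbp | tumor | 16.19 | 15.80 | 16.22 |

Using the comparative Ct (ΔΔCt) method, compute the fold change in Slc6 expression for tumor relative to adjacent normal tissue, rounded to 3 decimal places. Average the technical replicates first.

Mean Ct: Slc6 adjacent normal tissue 21.950; Slc6 tumor 18.900; Tbp adjacent normal tissue 15.820; Tbp tumor 16.070
ΔCt(adjacent normal tissue) = 21.950 − 15.820 = 6.130
ΔCt(tumor) = 18.900 − 16.070 = 2.830
ΔΔCt = 2.830 − 6.130 = -3.300
Fold change = 2^(−(-3.300)) = 2^3.300 = 9.8492

9.849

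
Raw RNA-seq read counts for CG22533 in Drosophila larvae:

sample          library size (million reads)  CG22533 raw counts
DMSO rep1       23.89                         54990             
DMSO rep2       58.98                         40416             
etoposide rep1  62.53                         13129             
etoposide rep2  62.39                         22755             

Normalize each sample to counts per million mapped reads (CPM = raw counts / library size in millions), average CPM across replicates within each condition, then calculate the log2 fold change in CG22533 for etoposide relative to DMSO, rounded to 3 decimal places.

CPM(DMSO rep1) = 54990 / 23.89 = 2301.7999
CPM(DMSO rep2) = 40416 / 58.98 = 685.2492
CPM(etoposide rep1) = 13129 / 62.53 = 209.9632
CPM(etoposide rep2) = 22755 / 62.39 = 364.7219
mean CPM(DMSO) = 1493.5246; mean CPM(etoposide) = 287.3426
Fold change = 287.3426 / 1493.5246 = 0.19239
log2(0.19239) = -2.3779

-2.378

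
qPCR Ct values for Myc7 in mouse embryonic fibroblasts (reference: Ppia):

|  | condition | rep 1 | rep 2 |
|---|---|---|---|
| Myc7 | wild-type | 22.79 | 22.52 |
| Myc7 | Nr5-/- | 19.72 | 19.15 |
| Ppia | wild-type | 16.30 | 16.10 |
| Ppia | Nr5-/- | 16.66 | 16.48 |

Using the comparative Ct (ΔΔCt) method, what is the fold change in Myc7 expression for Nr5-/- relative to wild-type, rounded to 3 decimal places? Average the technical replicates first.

Mean Ct: Myc7 wild-type 22.655; Myc7 Nr5-/- 19.435; Ppia wild-type 16.200; Ppia Nr5-/- 16.570
ΔCt(wild-type) = 22.655 − 16.200 = 6.455
ΔCt(Nr5-/-) = 19.435 − 16.570 = 2.865
ΔΔCt = 2.865 − 6.455 = -3.590
Fold change = 2^(−(-3.590)) = 2^3.590 = 12.0420

12.042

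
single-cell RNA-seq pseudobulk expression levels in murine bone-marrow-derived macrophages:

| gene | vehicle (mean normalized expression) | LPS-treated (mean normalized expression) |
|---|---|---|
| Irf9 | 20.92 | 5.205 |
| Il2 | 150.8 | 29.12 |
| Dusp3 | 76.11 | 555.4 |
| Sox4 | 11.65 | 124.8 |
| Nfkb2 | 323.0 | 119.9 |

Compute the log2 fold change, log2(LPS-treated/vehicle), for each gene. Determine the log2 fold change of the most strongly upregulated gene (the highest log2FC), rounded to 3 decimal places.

3.421

log2(5.205/20.92) = -2.007  (Irf9)
log2(29.12/150.8) = -2.373  (Il2)
log2(555.4/76.11) = 2.867  (Dusp3)
log2(124.8/11.65) = 3.421  (Sox4)
log2(119.9/323.0) = -1.430  (Nfkb2)
Sox4 is most strongly upregulated.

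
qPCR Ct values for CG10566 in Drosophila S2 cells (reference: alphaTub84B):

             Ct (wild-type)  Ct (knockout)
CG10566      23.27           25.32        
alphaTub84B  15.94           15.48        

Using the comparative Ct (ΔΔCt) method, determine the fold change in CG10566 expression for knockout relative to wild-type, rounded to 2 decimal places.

0.18

ΔCt(wild-type) = 23.270 − 15.940 = 7.330
ΔCt(knockout) = 25.320 − 15.480 = 9.840
ΔΔCt = 9.840 − 7.330 = 2.510
Fold change = 2^(−2.510) = 0.176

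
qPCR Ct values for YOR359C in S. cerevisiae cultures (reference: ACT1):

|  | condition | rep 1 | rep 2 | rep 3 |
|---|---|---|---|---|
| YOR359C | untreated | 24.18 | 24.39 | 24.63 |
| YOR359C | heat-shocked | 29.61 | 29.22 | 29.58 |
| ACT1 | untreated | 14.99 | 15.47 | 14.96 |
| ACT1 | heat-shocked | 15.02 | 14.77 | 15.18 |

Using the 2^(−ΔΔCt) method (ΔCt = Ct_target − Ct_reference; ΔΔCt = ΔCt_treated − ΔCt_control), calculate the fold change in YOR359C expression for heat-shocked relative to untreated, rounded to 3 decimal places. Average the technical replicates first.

Mean Ct: YOR359C untreated 24.400; YOR359C heat-shocked 29.470; ACT1 untreated 15.140; ACT1 heat-shocked 14.990
ΔCt(untreated) = 24.400 − 15.140 = 9.260
ΔCt(heat-shocked) = 29.470 − 14.990 = 14.480
ΔΔCt = 14.480 − 9.260 = 5.220
Fold change = 2^(−5.220) = 0.0268

0.027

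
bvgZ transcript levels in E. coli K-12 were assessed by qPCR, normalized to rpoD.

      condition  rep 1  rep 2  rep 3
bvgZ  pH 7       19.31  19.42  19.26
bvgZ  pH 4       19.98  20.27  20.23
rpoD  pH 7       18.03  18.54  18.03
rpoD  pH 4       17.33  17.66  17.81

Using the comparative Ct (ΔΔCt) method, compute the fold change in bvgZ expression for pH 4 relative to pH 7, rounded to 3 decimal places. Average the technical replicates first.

0.371

Mean Ct: bvgZ pH 7 19.330; bvgZ pH 4 20.160; rpoD pH 7 18.200; rpoD pH 4 17.600
ΔCt(pH 7) = 19.330 − 18.200 = 1.130
ΔCt(pH 4) = 20.160 − 17.600 = 2.560
ΔΔCt = 2.560 − 1.130 = 1.430
Fold change = 2^(−1.430) = 0.3711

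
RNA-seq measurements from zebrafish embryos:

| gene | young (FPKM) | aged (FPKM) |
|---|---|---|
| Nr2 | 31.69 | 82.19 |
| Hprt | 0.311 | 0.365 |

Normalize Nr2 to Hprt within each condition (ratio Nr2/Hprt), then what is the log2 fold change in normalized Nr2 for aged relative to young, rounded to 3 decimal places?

1.144

Nr2/Hprt (young) = 31.69 / 0.311 = 101.9
Nr2/Hprt (aged) = 82.19 / 0.365 = 225.18
Fold change = 225.18 / 101.9 = 2.2099
log2(2.2099) = 1.1440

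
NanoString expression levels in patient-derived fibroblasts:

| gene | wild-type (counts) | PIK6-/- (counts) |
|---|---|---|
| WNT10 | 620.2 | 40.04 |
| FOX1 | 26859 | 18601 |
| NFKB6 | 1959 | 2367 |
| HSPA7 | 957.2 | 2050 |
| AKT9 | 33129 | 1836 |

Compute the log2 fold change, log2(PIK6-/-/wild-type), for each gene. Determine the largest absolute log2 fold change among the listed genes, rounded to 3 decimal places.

log2(40.04/620.2) = -3.953  (WNT10)
log2(18601/26859) = -0.530  (FOX1)
log2(2367/1959) = 0.273  (NFKB6)
log2(2050/957.2) = 1.099  (HSPA7)
log2(1836/33129) = -4.173  (AKT9)
The largest magnitude belongs to AKT9.

4.173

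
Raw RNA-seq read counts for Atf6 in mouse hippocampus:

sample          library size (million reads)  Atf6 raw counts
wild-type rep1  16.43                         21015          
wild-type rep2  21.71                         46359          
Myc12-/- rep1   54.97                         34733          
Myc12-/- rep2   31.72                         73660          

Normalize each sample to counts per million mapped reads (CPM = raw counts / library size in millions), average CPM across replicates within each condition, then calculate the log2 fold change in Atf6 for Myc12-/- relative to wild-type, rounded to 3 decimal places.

CPM(wild-type rep1) = 21015 / 16.43 = 1279.0627
CPM(wild-type rep2) = 46359 / 21.71 = 2135.3754
CPM(Myc12-/- rep1) = 34733 / 54.97 = 631.8537
CPM(Myc12-/- rep2) = 73660 / 31.72 = 2322.1942
mean CPM(wild-type) = 1707.2190; mean CPM(Myc12-/-) = 1477.0240
Fold change = 1477.0240 / 1707.2190 = 0.86516
log2(0.86516) = -0.2090

-0.209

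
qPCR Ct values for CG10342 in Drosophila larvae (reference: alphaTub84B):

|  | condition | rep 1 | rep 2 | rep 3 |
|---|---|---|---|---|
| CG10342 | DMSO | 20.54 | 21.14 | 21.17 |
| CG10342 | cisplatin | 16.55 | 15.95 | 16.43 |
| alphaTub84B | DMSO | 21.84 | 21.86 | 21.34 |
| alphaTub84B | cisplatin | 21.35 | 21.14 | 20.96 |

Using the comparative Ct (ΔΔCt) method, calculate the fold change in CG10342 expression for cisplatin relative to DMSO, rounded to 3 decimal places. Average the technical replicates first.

Mean Ct: CG10342 DMSO 20.950; CG10342 cisplatin 16.310; alphaTub84B DMSO 21.680; alphaTub84B cisplatin 21.150
ΔCt(DMSO) = 20.950 − 21.680 = -0.730
ΔCt(cisplatin) = 16.310 − 21.150 = -4.840
ΔΔCt = -4.840 − (-0.730) = -4.110
Fold change = 2^(−(-4.110)) = 2^4.110 = 17.2677

17.268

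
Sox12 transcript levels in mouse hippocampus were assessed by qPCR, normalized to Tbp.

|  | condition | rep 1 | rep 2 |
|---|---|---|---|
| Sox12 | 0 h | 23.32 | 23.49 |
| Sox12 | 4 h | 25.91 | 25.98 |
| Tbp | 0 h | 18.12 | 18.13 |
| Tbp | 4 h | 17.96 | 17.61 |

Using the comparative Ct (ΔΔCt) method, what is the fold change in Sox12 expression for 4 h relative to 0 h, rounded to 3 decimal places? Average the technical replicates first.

0.136

Mean Ct: Sox12 0 h 23.405; Sox12 4 h 25.945; Tbp 0 h 18.125; Tbp 4 h 17.785
ΔCt(0 h) = 23.405 − 18.125 = 5.280
ΔCt(4 h) = 25.945 − 17.785 = 8.160
ΔΔCt = 8.160 − 5.280 = 2.880
Fold change = 2^(−2.880) = 0.1358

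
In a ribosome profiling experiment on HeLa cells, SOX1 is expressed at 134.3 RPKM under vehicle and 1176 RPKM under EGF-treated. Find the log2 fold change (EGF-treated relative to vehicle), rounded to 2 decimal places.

3.13

Fold change = 1176 / 134.3 = 8.7565
log2(8.7565) = 3.130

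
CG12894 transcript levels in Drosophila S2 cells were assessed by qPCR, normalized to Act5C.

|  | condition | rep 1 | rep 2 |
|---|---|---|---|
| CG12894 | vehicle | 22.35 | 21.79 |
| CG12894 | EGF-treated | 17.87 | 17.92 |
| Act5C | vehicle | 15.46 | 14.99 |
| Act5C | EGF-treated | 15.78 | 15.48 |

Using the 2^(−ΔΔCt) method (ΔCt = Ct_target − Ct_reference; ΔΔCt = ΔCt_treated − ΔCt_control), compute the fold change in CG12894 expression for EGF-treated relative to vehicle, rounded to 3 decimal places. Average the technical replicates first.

23.918

Mean Ct: CG12894 vehicle 22.070; CG12894 EGF-treated 17.895; Act5C vehicle 15.225; Act5C EGF-treated 15.630
ΔCt(vehicle) = 22.070 − 15.225 = 6.845
ΔCt(EGF-treated) = 17.895 − 15.630 = 2.265
ΔΔCt = 2.265 − 6.845 = -4.580
Fold change = 2^(−(-4.580)) = 2^4.580 = 23.9176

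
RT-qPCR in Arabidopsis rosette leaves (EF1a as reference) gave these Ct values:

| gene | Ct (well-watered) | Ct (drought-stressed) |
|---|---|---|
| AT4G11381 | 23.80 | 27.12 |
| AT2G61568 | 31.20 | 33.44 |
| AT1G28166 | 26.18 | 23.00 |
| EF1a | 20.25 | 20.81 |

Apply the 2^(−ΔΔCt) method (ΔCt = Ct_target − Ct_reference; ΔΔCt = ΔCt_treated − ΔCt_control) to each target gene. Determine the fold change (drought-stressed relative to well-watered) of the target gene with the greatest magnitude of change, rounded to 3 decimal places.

13.361

AT4G11381: ΔΔCt = (27.12−20.81) − (23.80−20.25) = 6.31 − 3.55 = 2.76; fold change = 2^-2.76 = 0.148
AT2G61568: ΔΔCt = (33.44−20.81) − (31.20−20.25) = 12.63 − 10.95 = 1.68; fold change = 2^-1.68 = 0.312
AT1G28166: ΔΔCt = (23.00−20.81) − (26.18−20.25) = 2.19 − 5.93 = -3.74; fold change = 2^3.74 = 13.361
AT1G28166 has the largest |ΔΔCt| = 3.74.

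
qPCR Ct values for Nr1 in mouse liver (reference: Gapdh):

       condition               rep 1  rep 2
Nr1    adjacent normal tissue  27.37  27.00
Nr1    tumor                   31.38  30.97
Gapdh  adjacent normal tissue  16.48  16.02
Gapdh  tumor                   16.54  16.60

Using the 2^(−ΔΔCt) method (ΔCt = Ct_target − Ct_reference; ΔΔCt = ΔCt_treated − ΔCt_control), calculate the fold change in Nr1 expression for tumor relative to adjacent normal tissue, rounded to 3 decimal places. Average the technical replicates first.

0.079

Mean Ct: Nr1 adjacent normal tissue 27.185; Nr1 tumor 31.175; Gapdh adjacent normal tissue 16.250; Gapdh tumor 16.570
ΔCt(adjacent normal tissue) = 27.185 − 16.250 = 10.935
ΔCt(tumor) = 31.175 − 16.570 = 14.605
ΔΔCt = 14.605 − 10.935 = 3.670
Fold change = 2^(−3.670) = 0.0786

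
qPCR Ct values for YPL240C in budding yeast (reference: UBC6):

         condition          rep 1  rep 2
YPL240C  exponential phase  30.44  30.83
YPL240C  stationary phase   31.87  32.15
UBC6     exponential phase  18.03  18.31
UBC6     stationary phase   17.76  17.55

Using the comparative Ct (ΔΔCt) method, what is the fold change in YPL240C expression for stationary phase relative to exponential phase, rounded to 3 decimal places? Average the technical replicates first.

Mean Ct: YPL240C exponential phase 30.635; YPL240C stationary phase 32.010; UBC6 exponential phase 18.170; UBC6 stationary phase 17.655
ΔCt(exponential phase) = 30.635 − 18.170 = 12.465
ΔCt(stationary phase) = 32.010 − 17.655 = 14.355
ΔΔCt = 14.355 − 12.465 = 1.890
Fold change = 2^(−1.890) = 0.2698

0.270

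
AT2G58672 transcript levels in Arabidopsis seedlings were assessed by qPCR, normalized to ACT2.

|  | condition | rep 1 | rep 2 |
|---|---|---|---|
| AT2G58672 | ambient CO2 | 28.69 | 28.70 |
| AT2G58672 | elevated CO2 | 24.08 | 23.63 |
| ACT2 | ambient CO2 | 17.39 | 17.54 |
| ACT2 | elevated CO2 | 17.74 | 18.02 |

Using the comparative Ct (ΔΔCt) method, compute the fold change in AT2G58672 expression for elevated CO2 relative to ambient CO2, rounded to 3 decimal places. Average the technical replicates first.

Mean Ct: AT2G58672 ambient CO2 28.695; AT2G58672 elevated CO2 23.855; ACT2 ambient CO2 17.465; ACT2 elevated CO2 17.880
ΔCt(ambient CO2) = 28.695 − 17.465 = 11.230
ΔCt(elevated CO2) = 23.855 − 17.880 = 5.975
ΔΔCt = 5.975 − 11.230 = -5.255
Fold change = 2^(−(-5.255)) = 2^5.255 = 38.1867

38.187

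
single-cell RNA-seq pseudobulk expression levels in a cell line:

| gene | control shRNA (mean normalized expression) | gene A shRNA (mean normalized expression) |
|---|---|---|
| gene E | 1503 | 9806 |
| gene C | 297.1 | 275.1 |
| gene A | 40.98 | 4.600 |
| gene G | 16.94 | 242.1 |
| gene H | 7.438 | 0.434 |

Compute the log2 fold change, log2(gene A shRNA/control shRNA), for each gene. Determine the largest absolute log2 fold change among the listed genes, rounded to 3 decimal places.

4.099

log2(9806/1503) = 2.706  (gene E)
log2(275.1/297.1) = -0.111  (gene C)
log2(4.600/40.98) = -3.155  (gene A)
log2(242.1/16.94) = 3.837  (gene G)
log2(0.434/7.438) = -4.099  (gene H)
The largest magnitude belongs to gene H.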